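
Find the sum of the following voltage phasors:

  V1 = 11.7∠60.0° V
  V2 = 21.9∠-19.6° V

Step 1 — Convert each phasor to rectangular form:
  V1 = 11.7·(cos(60.0°) + j·sin(60.0°)) = 5.85 + j10.13 V
  V2 = 21.9·(cos(-19.6°) + j·sin(-19.6°)) = 20.63 - j7.346 V
Step 2 — Sum components: V_total = 26.48 + j2.786 V.
Step 3 — Convert to polar: |V_total| = 26.63 V, ∠V_total = 6.0°.

V_total = 26.63∠6.0° V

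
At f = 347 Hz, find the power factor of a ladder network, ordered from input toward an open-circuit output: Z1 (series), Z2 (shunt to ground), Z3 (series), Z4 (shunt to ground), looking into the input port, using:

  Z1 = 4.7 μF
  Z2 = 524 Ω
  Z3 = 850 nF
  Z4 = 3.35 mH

Step 1 — Angular frequency: ω = 2π·f = 2π·347 = 2180 rad/s.
Step 2 — Component impedances:
  Z1: Z = 1/(jωC) = -j/(ω·C) = 0 - j97.59 Ω
  Z2: Z = R = 524 Ω
  Z3: Z = 1/(jωC) = -j/(ω·C) = 0 - j539.6 Ω
  Z4: Z = jωL = j·2180·0.00335 = 0 + j7.304 Ω
Step 3 — Ladder network (open output): work backward from the far end, alternating series and parallel combinations. Z_in = 266.1 - j359.6 Ω = 447.3∠-53.5° Ω.
Step 4 — Power factor: PF = cos(φ) = Re(Z)/|Z| = 266.1/447.3 = 0.5949.
Step 5 — Type: Im(Z) = -359.6 ⇒ leading (phase φ = -53.5°).

PF = 0.5949 (leading, φ = -53.5°)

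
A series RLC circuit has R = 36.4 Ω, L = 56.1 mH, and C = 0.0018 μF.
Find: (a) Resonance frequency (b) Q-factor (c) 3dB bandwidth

Step 1 — Resonance: ω₀ = 1/√(LC) = 1/√(0.0561·1.8e-09) = 9.951e+04 rad/s.
Step 2 — f₀ = ω₀/(2π) = 1.584e+04 Hz.
Step 3 — Series Q: Q = ω₀L/R = 9.951e+04·0.0561/36.4 = 153.4.
Step 4 — Bandwidth: Δω = ω₀/Q = 648.8 rad/s; BW = Δω/(2π) = 103.3 Hz.

(a) f₀ = 1.584e+04 Hz  (b) Q = 153.4  (c) BW = 103.3 Hz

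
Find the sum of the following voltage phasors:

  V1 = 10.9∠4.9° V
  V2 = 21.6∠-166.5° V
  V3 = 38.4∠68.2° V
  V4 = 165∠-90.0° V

Step 1 — Convert each phasor to rectangular form:
  V1 = 10.9·(cos(4.9°) + j·sin(4.9°)) = 10.86 + j0.931 V
  V2 = 21.6·(cos(-166.5°) + j·sin(-166.5°)) = -21 - j5.042 V
  V3 = 38.4·(cos(68.2°) + j·sin(68.2°)) = 14.26 + j35.65 V
  V4 = 165·(cos(-90.0°) + j·sin(-90.0°)) = 0 - j165 V
Step 2 — Sum components: V_total = 4.117 - j133.5 V.
Step 3 — Convert to polar: |V_total| = 133.5 V, ∠V_total = -88.2°.

V_total = 133.5∠-88.2° V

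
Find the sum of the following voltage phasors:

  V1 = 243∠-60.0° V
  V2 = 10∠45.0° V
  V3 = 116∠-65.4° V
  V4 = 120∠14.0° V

Step 1 — Convert each phasor to rectangular form:
  V1 = 243·(cos(-60.0°) + j·sin(-60.0°)) = 121.5 - j210.4 V
  V2 = 10·(cos(45.0°) + j·sin(45.0°)) = 7.071 + j7.071 V
  V3 = 116·(cos(-65.4°) + j·sin(-65.4°)) = 48.29 - j105.5 V
  V4 = 120·(cos(14.0°) + j·sin(14.0°)) = 116.4 + j29.03 V
Step 2 — Sum components: V_total = 293.3 - j279.8 V.
Step 3 — Convert to polar: |V_total| = 405.4 V, ∠V_total = -43.7°.

V_total = 405.4∠-43.7° V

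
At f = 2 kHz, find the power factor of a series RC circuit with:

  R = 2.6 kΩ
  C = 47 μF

Step 1 — Angular frequency: ω = 2π·f = 2π·2000 = 1.257e+04 rad/s.
Step 2 — Component impedances:
  R: Z = R = 2600 Ω
  C: Z = 1/(jωC) = -j/(ω·C) = 0 - j1.693 Ω
Step 3 — Series combination: Z_total = R + C = 2600 - j1.693 Ω = 2600∠-0.0° Ω.
Step 4 — Power factor: PF = cos(φ) = Re(Z)/|Z| = 2600/2600 = 1.
Step 5 — Type: Im(Z) = -1.693 ⇒ leading (phase φ = -0.0°).

PF = 1 (leading, φ = -0.0°)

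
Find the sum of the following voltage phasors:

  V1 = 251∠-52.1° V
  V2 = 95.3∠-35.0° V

Step 1 — Convert each phasor to rectangular form:
  V1 = 251·(cos(-52.1°) + j·sin(-52.1°)) = 154.2 - j198.1 V
  V2 = 95.3·(cos(-35.0°) + j·sin(-35.0°)) = 78.07 - j54.66 V
Step 2 — Sum components: V_total = 232.3 - j252.7 V.
Step 3 — Convert to polar: |V_total| = 343.2 V, ∠V_total = -47.4°.

V_total = 343.2∠-47.4° V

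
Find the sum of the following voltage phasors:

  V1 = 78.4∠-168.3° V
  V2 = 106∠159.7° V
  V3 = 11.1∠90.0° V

Step 1 — Convert each phasor to rectangular form:
  V1 = 78.4·(cos(-168.3°) + j·sin(-168.3°)) = -76.77 - j15.9 V
  V2 = 106·(cos(159.7°) + j·sin(159.7°)) = -99.42 + j36.78 V
  V3 = 11.1·(cos(90.0°) + j·sin(90.0°)) = 0 + j11.1 V
Step 2 — Sum components: V_total = -176.2 + j31.98 V.
Step 3 — Convert to polar: |V_total| = 179.1 V, ∠V_total = 169.7°.

V_total = 179.1∠169.7° V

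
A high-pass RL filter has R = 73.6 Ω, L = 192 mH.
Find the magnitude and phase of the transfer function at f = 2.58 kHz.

Step 1 — Angular frequency: ω = 2π·2580 = 1.621e+04 rad/s.
Step 2 — Transfer function: H(jω) = jωL/(R + jωL).
Step 3 — Numerator jωL = j·3112; denominator R + jωL = 73.6 + j3112.
Step 4 — H = 0.9994 + j0.02363.
Step 5 — Magnitude: |H| = 0.9997 (-0.0 dB); phase: φ = 1.4°.

|H| = 0.9997 (-0.0 dB), φ = 1.4°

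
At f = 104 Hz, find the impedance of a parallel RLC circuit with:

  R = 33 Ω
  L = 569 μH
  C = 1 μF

Step 1 — Angular frequency: ω = 2π·f = 2π·104 = 653.5 rad/s.
Step 2 — Component impedances:
  R: Z = R = 33 Ω
  L: Z = jωL = j·653.5·0.000569 = 0 + j0.3718 Ω
  C: Z = 1/(jωC) = -j/(ω·C) = 0 - j1530 Ω
Step 3 — Parallel combination: 1/Z_total = 1/R + 1/L + 1/C; Z_total = 0.004191 + j0.3719 Ω = 0.3719∠89.4° Ω.

Z = 0.004191 + j0.3719 Ω = 0.3719∠89.4° Ω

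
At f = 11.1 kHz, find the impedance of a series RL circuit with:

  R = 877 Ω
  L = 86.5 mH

Step 1 — Angular frequency: ω = 2π·f = 2π·1.11e+04 = 6.974e+04 rad/s.
Step 2 — Component impedances:
  R: Z = R = 877 Ω
  L: Z = jωL = j·6.974e+04·0.0865 = 0 + j6033 Ω
Step 3 — Series combination: Z_total = R + L = 877 + j6033 Ω = 6096∠81.7° Ω.

Z = 877 + j6033 Ω = 6096∠81.7° Ω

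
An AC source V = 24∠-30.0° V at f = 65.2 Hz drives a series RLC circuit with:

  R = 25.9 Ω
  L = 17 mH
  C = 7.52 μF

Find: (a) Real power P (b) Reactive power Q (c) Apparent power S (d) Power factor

Step 1 — Angular frequency: ω = 2π·f = 2π·65.2 = 409.7 rad/s.
Step 2 — Component impedances:
  R: Z = R = 25.9 Ω
  L: Z = jωL = j·409.7·0.017 = 0 + j6.964 Ω
  C: Z = 1/(jωC) = -j/(ω·C) = 0 - j324.6 Ω
Step 3 — Series combination: Z_total = R + L + C = 25.9 - j317.6 Ω = 318.7∠-85.3° Ω.
Step 4 — Source phasor: V = 24∠-30.0° V = 20.78 - j12 V.
Step 5 — Current: I = V / Z = 0.04283 + j0.06194 A = 0.07531∠55.3° A.
Step 6 — Complex power: S = V·I* = 0.1469 - j1.801 VA.
Step 7 — Real power: P = Re(S) = 0.1469 W.
Step 8 — Reactive power: Q = Im(S) = -1.801 VAR.
Step 9 — Apparent power: |S| = 1.807 VA.
Step 10 — Power factor: PF = P/|S| = 0.08127 (leading).

(a) P = 0.1469 W  (b) Q = -1.801 VAR  (c) S = 1.807 VA  (d) PF = 0.08127 (leading)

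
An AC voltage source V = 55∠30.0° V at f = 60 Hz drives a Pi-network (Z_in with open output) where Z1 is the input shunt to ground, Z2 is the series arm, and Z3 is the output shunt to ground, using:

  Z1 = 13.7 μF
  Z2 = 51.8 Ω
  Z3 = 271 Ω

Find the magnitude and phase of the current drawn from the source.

Step 1 — Angular frequency: ω = 2π·f = 2π·60 = 377 rad/s.
Step 2 — Component impedances:
  Z1: Z = 1/(jωC) = -j/(ω·C) = 0 - j193.6 Ω
  Z2: Z = R = 51.8 Ω
  Z3: Z = R = 271 Ω
Step 3 — With open output, the series arm Z2 and the output shunt Z3 appear in series to ground: Z2 + Z3 = 322.8 Ω.
Step 4 — Parallel with input shunt Z1: Z_in = Z1 || (Z2 + Z3) = 85.41 - j142.4 Ω = 166∠-59.0° Ω.
Step 5 — Source phasor: V = 55∠30.0° V = 47.63 + j27.5 V.
Step 6 — Ohm's law: I = V / Z_total = (47.63 + j27.5) / (85.41 - j142.4) = 0.005526 + j0.3312 A.
Step 7 — Convert to polar: |I| = 0.3312 A, ∠I = 89.0°.

I = 0.3312∠89.0° A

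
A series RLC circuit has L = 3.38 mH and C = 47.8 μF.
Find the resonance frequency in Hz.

Step 1 — Resonance condition Im(Z)=0 gives ω₀ = 1/√(LC).
Step 2 — ω₀ = 1/√(0.00338·4.78e-05) = 2488 rad/s.
Step 3 — f₀ = ω₀/(2π) = 396 Hz.

f₀ = 396 Hz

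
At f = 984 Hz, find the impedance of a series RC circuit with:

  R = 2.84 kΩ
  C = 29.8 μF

Step 1 — Angular frequency: ω = 2π·f = 2π·984 = 6183 rad/s.
Step 2 — Component impedances:
  R: Z = R = 2840 Ω
  C: Z = 1/(jωC) = -j/(ω·C) = 0 - j5.428 Ω
Step 3 — Series combination: Z_total = R + C = 2840 - j5.428 Ω = 2840∠-0.1° Ω.

Z = 2840 - j5.428 Ω = 2840∠-0.1° Ω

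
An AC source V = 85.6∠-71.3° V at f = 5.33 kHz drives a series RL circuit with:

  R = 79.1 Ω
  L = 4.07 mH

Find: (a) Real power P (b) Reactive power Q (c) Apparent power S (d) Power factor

Step 1 — Angular frequency: ω = 2π·f = 2π·5330 = 3.349e+04 rad/s.
Step 2 — Component impedances:
  R: Z = R = 79.1 Ω
  L: Z = jωL = j·3.349e+04·0.00407 = 0 + j136.3 Ω
Step 3 — Series combination: Z_total = R + L = 79.1 + j136.3 Ω = 157.6∠59.9° Ω.
Step 4 — Source phasor: V = 85.6∠-71.3° V = 27.44 - j81.08 V.
Step 5 — Current: I = V / Z = -0.3576 - j0.4089 A = 0.5432∠-131.2° A.
Step 6 — Complex power: S = V·I* = 23.34 + j40.21 VA.
Step 7 — Real power: P = Re(S) = 23.34 W.
Step 8 — Reactive power: Q = Im(S) = 40.21 VAR.
Step 9 — Apparent power: |S| = 46.5 VA.
Step 10 — Power factor: PF = P/|S| = 0.5019 (lagging).

(a) P = 23.34 W  (b) Q = 40.21 VAR  (c) S = 46.5 VA  (d) PF = 0.5019 (lagging)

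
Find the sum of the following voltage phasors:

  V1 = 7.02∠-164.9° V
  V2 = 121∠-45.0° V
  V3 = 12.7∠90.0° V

Step 1 — Convert each phasor to rectangular form:
  V1 = 7.02·(cos(-164.9°) + j·sin(-164.9°)) = -6.778 - j1.829 V
  V2 = 121·(cos(-45.0°) + j·sin(-45.0°)) = 85.56 - j85.56 V
  V3 = 12.7·(cos(90.0°) + j·sin(90.0°)) = 0 + j12.7 V
Step 2 — Sum components: V_total = 78.78 - j74.69 V.
Step 3 — Convert to polar: |V_total| = 108.6 V, ∠V_total = -43.5°.

V_total = 108.6∠-43.5° V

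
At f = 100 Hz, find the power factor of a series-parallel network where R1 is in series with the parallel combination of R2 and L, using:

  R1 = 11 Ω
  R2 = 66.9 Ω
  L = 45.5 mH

Step 1 — Angular frequency: ω = 2π·f = 2π·100 = 628.3 rad/s.
Step 2 — Component impedances:
  R1: Z = R = 11 Ω
  R2: Z = R = 66.9 Ω
  L: Z = jωL = j·628.3·0.0455 = 0 + j28.59 Ω
Step 3 — Parallel branch: R2 || L = 1/(1/R2 + 1/L) = 10.33 + j24.17 Ω.
Step 4 — Series with R1: Z_total = R1 + (R2 || L) = 21.33 + j24.17 Ω = 32.24∠48.6° Ω.
Step 5 — Power factor: PF = cos(φ) = Re(Z)/|Z| = 21.33/32.24 = 0.6616.
Step 6 — Type: Im(Z) = 24.17 ⇒ lagging (phase φ = 48.6°).

PF = 0.6616 (lagging, φ = 48.6°)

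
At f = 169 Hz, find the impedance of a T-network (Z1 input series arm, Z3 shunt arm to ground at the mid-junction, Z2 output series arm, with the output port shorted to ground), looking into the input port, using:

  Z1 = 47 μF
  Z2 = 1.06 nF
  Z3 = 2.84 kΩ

Step 1 — Angular frequency: ω = 2π·f = 2π·169 = 1062 rad/s.
Step 2 — Component impedances:
  Z1: Z = 1/(jωC) = -j/(ω·C) = 0 - j20.04 Ω
  Z2: Z = 1/(jωC) = -j/(ω·C) = 0 - j8.884e+05 Ω
  Z3: Z = R = 2840 Ω
Step 3 — With the output port shorted to ground, the output series arm Z2 runs from the junction to ground; the shunt arm Z3 also runs from the junction to ground. They appear in parallel: Z3 || Z2 = 2840 - j9.078 Ω.
Step 4 — Series with input arm Z1: Z_in = Z1 + (Z3 || Z2) = 2840 - j29.12 Ω = 2840∠-0.6° Ω.

Z = 2840 - j29.12 Ω = 2840∠-0.6° Ω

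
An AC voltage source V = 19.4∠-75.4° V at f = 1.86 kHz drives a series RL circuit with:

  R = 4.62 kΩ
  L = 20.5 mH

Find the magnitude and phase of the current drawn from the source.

Step 1 — Angular frequency: ω = 2π·f = 2π·1860 = 1.169e+04 rad/s.
Step 2 — Component impedances:
  R: Z = R = 4620 Ω
  L: Z = jωL = j·1.169e+04·0.0205 = 0 + j239.6 Ω
Step 3 — Series combination: Z_total = R + L = 4620 + j239.6 Ω = 4626∠3.0° Ω.
Step 4 — Source phasor: V = 19.4∠-75.4° V = 4.89 - j18.77 V.
Step 5 — Ohm's law: I = V / Z_total = (4.89 - j18.77) / (4620 + j239.6) = 0.0008455 - j0.004107 A.
Step 6 — Convert to polar: |I| = 0.004193 A, ∠I = -78.4°.

I = 0.004193∠-78.4° A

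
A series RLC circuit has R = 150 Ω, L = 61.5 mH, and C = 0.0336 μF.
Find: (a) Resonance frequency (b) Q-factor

Step 1 — Resonance condition Im(Z)=0 gives ω₀ = 1/√(LC).
Step 2 — ω₀ = 1/√(0.0615·3.36e-08) = 2.2e+04 rad/s.
Step 3 — f₀ = ω₀/(2π) = 3501 Hz.
Step 4 — Series Q: Q = ω₀L/R = 2.2e+04·0.0615/150 = 9.019.

(a) f₀ = 3501 Hz  (b) Q = 9.019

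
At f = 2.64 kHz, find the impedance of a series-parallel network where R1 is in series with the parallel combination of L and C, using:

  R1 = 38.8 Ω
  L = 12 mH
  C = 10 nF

Step 1 — Angular frequency: ω = 2π·f = 2π·2640 = 1.659e+04 rad/s.
Step 2 — Component impedances:
  R1: Z = R = 38.8 Ω
  L: Z = jωL = j·1.659e+04·0.012 = 0 + j199.1 Ω
  C: Z = 1/(jωC) = -j/(ω·C) = 0 - j6029 Ω
Step 3 — Parallel branch: L || C = 1/(1/L + 1/C) = 0 + j205.8 Ω.
Step 4 — Series with R1: Z_total = R1 + (L || C) = 38.8 + j205.8 Ω = 209.5∠79.3° Ω.

Z = 38.8 + j205.8 Ω = 209.5∠79.3° Ω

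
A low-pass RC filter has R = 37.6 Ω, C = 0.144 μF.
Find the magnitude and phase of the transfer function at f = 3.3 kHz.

Step 1 — Angular frequency: ω = 2π·3300 = 2.073e+04 rad/s.
Step 2 — Transfer function: H(jω) = 1/(1 + jωRC).
Step 3 — Denominator: 1 + jωRC = 1 + j·2.073e+04·37.6·1.44e-07 = 1 + j0.1123.
Step 4 — H = 0.9876 - j0.1109.
Step 5 — Magnitude: |H| = 0.9938 (-0.1 dB); phase: φ = -6.4°.

|H| = 0.9938 (-0.1 dB), φ = -6.4°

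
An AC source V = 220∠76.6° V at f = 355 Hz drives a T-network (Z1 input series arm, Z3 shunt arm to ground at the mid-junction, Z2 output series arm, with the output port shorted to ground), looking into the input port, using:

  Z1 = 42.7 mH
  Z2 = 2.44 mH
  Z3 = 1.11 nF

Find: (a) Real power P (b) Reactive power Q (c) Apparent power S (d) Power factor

Step 1 — Angular frequency: ω = 2π·f = 2π·355 = 2231 rad/s.
Step 2 — Component impedances:
  Z1: Z = jωL = j·2231·0.0427 = 0 + j95.24 Ω
  Z2: Z = jωL = j·2231·0.00244 = 0 + j5.442 Ω
  Z3: Z = 1/(jωC) = -j/(ω·C) = 0 - j4.039e+05 Ω
Step 3 — With the output port shorted to ground, the output series arm Z2 runs from the junction to ground; the shunt arm Z3 also runs from the junction to ground. They appear in parallel: Z3 || Z2 = 0 + j5.443 Ω.
Step 4 — Series with input arm Z1: Z_in = Z1 + (Z3 || Z2) = 0 + j100.7 Ω = 100.7∠90.0° Ω.
Step 5 — Source phasor: V = 220∠76.6° V = 50.98 + j214 V.
Step 6 — Current: I = V / Z = 2.126 - j0.5064 A = 2.185∠-13.4° A.
Step 7 — Complex power: S = V·I* = 0 + j480.7 VA.
Step 8 — Real power: P = Re(S) = 0 W.
Step 9 — Reactive power: Q = Im(S) = 480.7 VAR.
Step 10 — Apparent power: |S| = 480.7 VA.
Step 11 — Power factor: PF = P/|S| = 0 (lagging).

(a) P = 0 W  (b) Q = 480.7 VAR  (c) S = 480.7 VA  (d) PF = 0 (lagging)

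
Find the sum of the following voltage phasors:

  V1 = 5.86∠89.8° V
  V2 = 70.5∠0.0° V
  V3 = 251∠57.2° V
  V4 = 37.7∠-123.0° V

Step 1 — Convert each phasor to rectangular form:
  V1 = 5.86·(cos(89.8°) + j·sin(89.8°)) = 0.02046 + j5.86 V
  V2 = 70.5·(cos(0.0°) + j·sin(0.0°)) = 70.5 V
  V3 = 251·(cos(57.2°) + j·sin(57.2°)) = 136 + j211 V
  V4 = 37.7·(cos(-123.0°) + j·sin(-123.0°)) = -20.53 - j31.62 V
Step 2 — Sum components: V_total = 186 + j185.2 V.
Step 3 — Convert to polar: |V_total| = 262.5 V, ∠V_total = 44.9°.

V_total = 262.5∠44.9° V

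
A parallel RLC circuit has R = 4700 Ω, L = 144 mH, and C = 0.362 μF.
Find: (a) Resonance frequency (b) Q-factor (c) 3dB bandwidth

Step 1 — Resonance: ω₀ = 1/√(LC) = 1/√(0.144·3.62e-07) = 4380 rad/s.
Step 2 — f₀ = ω₀/(2π) = 697.1 Hz.
Step 3 — Parallel Q: Q = R/(ω₀L) = 4700/(4380·0.144) = 7.452.
Step 4 — Bandwidth: Δω = ω₀/Q = 587.8 rad/s; BW = Δω/(2π) = 93.54 Hz.

(a) f₀ = 697.1 Hz  (b) Q = 7.452  (c) BW = 93.54 Hz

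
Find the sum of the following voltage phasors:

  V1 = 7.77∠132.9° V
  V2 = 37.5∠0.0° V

Step 1 — Convert each phasor to rectangular form:
  V1 = 7.77·(cos(132.9°) + j·sin(132.9°)) = -5.289 + j5.692 V
  V2 = 37.5·(cos(0.0°) + j·sin(0.0°)) = 37.5 V
Step 2 — Sum components: V_total = 32.21 + j5.692 V.
Step 3 — Convert to polar: |V_total| = 32.71 V, ∠V_total = 10.0°.

V_total = 32.71∠10.0° V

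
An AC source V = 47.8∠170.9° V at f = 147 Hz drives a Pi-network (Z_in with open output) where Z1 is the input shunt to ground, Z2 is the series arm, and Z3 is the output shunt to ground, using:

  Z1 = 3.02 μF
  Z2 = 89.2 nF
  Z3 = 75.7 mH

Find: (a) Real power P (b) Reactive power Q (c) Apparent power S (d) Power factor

Step 1 — Angular frequency: ω = 2π·f = 2π·147 = 923.6 rad/s.
Step 2 — Component impedances:
  Z1: Z = 1/(jωC) = -j/(ω·C) = 0 - j358.5 Ω
  Z2: Z = 1/(jωC) = -j/(ω·C) = 0 - j1.214e+04 Ω
  Z3: Z = jωL = j·923.6·0.0757 = 0 + j69.92 Ω
Step 3 — With open output, the series arm Z2 and the output shunt Z3 appear in series to ground: Z2 + Z3 = 0 - j1.207e+04 Ω.
Step 4 — Parallel with input shunt Z1: Z_in = Z1 || (Z2 + Z3) = 0 - j348.2 Ω = 348.2∠-90.0° Ω.
Step 5 — Source phasor: V = 47.8∠170.9° V = -47.2 + j7.56 V.
Step 6 — Current: I = V / Z = -0.02171 - j0.1356 A = 0.1373∠-99.1° A.
Step 7 — Complex power: S = V·I* = 0 - j6.563 VA.
Step 8 — Real power: P = Re(S) = 0 W.
Step 9 — Reactive power: Q = Im(S) = -6.563 VAR.
Step 10 — Apparent power: |S| = 6.563 VA.
Step 11 — Power factor: PF = P/|S| = 0 (leading).

(a) P = 0 W  (b) Q = -6.563 VAR  (c) S = 6.563 VA  (d) PF = 0 (leading)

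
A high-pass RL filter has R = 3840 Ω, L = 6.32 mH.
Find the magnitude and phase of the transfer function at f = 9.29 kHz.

Step 1 — Angular frequency: ω = 2π·9290 = 5.837e+04 rad/s.
Step 2 — Transfer function: H(jω) = jωL/(R + jωL).
Step 3 — Numerator jωL = j·368.9; denominator R + jωL = 3840 + j368.9.
Step 4 — H = 0.009145 + j0.09519.
Step 5 — Magnitude: |H| = 0.09563 (-20.4 dB); phase: φ = 84.5°.

|H| = 0.09563 (-20.4 dB), φ = 84.5°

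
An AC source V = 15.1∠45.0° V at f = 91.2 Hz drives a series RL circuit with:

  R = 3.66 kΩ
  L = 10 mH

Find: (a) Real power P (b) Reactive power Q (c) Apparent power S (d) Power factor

Step 1 — Angular frequency: ω = 2π·f = 2π·91.2 = 573 rad/s.
Step 2 — Component impedances:
  R: Z = R = 3660 Ω
  L: Z = jωL = j·573·0.01 = 0 + j5.73 Ω
Step 3 — Series combination: Z_total = R + L = 3660 + j5.73 Ω = 3660∠0.1° Ω.
Step 4 — Source phasor: V = 15.1∠45.0° V = 10.68 + j10.68 V.
Step 5 — Current: I = V / Z = 0.002922 + j0.002913 A = 0.004126∠44.9° A.
Step 6 — Complex power: S = V·I* = 0.0623 + j9.754e-05 VA.
Step 7 — Real power: P = Re(S) = 0.0623 W.
Step 8 — Reactive power: Q = Im(S) = 9.754e-05 VAR.
Step 9 — Apparent power: |S| = 0.0623 VA.
Step 10 — Power factor: PF = P/|S| = 1 (lagging).

(a) P = 0.0623 W  (b) Q = 9.754e-05 VAR  (c) S = 0.0623 VA  (d) PF = 1 (lagging)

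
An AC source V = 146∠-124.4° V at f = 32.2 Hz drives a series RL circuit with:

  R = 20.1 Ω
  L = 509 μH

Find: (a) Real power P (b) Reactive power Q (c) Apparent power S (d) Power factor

Step 1 — Angular frequency: ω = 2π·f = 2π·32.2 = 202.3 rad/s.
Step 2 — Component impedances:
  R: Z = R = 20.1 Ω
  L: Z = jωL = j·202.3·0.000509 = 0 + j0.103 Ω
Step 3 — Series combination: Z_total = R + L = 20.1 + j0.103 Ω = 20.1∠0.3° Ω.
Step 4 — Source phasor: V = 146∠-124.4° V = -82.49 - j120.5 V.
Step 5 — Current: I = V / Z = -4.134 - j5.972 A = 7.264∠-124.7° A.
Step 6 — Complex power: S = V·I* = 1060 + j5.433 VA.
Step 7 — Real power: P = Re(S) = 1060 W.
Step 8 — Reactive power: Q = Im(S) = 5.433 VAR.
Step 9 — Apparent power: |S| = 1060 VA.
Step 10 — Power factor: PF = P/|S| = 1 (lagging).

(a) P = 1060 W  (b) Q = 5.433 VAR  (c) S = 1060 VA  (d) PF = 1 (lagging)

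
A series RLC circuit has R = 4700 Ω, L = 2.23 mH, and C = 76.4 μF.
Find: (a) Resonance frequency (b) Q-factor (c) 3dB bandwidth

Step 1 — Resonance: ω₀ = 1/√(LC) = 1/√(0.00223·7.64e-05) = 2423 rad/s.
Step 2 — f₀ = ω₀/(2π) = 385.6 Hz.
Step 3 — Series Q: Q = ω₀L/R = 2423·0.00223/4700 = 0.001149.
Step 4 — Bandwidth: Δω = ω₀/Q = 2.108e+06 rad/s; BW = Δω/(2π) = 3.354e+05 Hz.

(a) f₀ = 385.6 Hz  (b) Q = 0.001149  (c) BW = 3.354e+05 Hz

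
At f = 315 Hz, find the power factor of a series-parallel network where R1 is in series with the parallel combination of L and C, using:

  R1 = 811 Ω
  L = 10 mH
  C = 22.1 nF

Step 1 — Angular frequency: ω = 2π·f = 2π·315 = 1979 rad/s.
Step 2 — Component impedances:
  R1: Z = R = 811 Ω
  L: Z = jωL = j·1979·0.01 = 0 + j19.79 Ω
  C: Z = 1/(jωC) = -j/(ω·C) = 0 - j2.286e+04 Ω
Step 3 — Parallel branch: L || C = 1/(1/L + 1/C) = 0 + j19.81 Ω.
Step 4 — Series with R1: Z_total = R1 + (L || C) = 811 + j19.81 Ω = 811.2∠1.4° Ω.
Step 5 — Power factor: PF = cos(φ) = Re(Z)/|Z| = 811/811.24 = 0.9997.
Step 6 — Type: Im(Z) = 19.81 ⇒ lagging (phase φ = 1.4°).

PF = 0.9997 (lagging, φ = 1.4°)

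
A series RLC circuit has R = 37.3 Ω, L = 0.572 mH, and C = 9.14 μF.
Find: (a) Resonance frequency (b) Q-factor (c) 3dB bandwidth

Step 1 — Resonance: ω₀ = 1/√(LC) = 1/√(0.000572·9.14e-06) = 1.383e+04 rad/s.
Step 2 — f₀ = ω₀/(2π) = 2201 Hz.
Step 3 — Series Q: Q = ω₀L/R = 1.383e+04·0.000572/37.3 = 0.2121.
Step 4 — Bandwidth: Δω = ω₀/Q = 6.521e+04 rad/s; BW = Δω/(2π) = 1.038e+04 Hz.

(a) f₀ = 2201 Hz  (b) Q = 0.2121  (c) BW = 1.038e+04 Hz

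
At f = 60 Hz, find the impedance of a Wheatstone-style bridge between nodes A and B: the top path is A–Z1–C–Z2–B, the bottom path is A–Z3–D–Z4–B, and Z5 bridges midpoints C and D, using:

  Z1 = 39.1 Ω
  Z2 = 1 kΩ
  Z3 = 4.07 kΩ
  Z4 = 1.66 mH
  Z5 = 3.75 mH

Step 1 — Angular frequency: ω = 2π·f = 2π·60 = 377 rad/s.
Step 2 — Component impedances:
  Z1: Z = R = 39.1 Ω
  Z2: Z = R = 1000 Ω
  Z3: Z = R = 4070 Ω
  Z4: Z = jωL = j·377·0.00166 = 0 + j0.6258 Ω
  Z5: Z = jωL = j·377·0.00375 = 0 + j1.414 Ω
Step 3 — Bridge requires nodal analysis (the Z5 bridge couples midpoints C and D, so the two paths cannot be reduced to a simple series/parallel combination). Setting node B to ground and injecting 1 A at node A, the 3-node admittance system at A, C, D solves to V_A = Z_AB = 38.73 + j2.013 Ω = 38.78∠3.0° Ω.

Z = 38.73 + j2.013 Ω = 38.78∠3.0° Ω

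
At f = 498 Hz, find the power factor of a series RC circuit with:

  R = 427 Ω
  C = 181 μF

Step 1 — Angular frequency: ω = 2π·f = 2π·498 = 3129 rad/s.
Step 2 — Component impedances:
  R: Z = R = 427 Ω
  C: Z = 1/(jωC) = -j/(ω·C) = 0 - j1.766 Ω
Step 3 — Series combination: Z_total = R + C = 427 - j1.766 Ω = 427∠-0.2° Ω.
Step 4 — Power factor: PF = cos(φ) = Re(Z)/|Z| = 427/427 = 1.
Step 5 — Type: Im(Z) = -1.766 ⇒ leading (phase φ = -0.2°).

PF = 1 (leading, φ = -0.2°)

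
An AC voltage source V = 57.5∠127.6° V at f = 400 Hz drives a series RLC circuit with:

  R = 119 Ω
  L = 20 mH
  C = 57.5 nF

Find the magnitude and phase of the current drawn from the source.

Step 1 — Angular frequency: ω = 2π·f = 2π·400 = 2513 rad/s.
Step 2 — Component impedances:
  R: Z = R = 119 Ω
  L: Z = jωL = j·2513·0.02 = 0 + j50.27 Ω
  C: Z = 1/(jωC) = -j/(ω·C) = 0 - j6920 Ω
Step 3 — Series combination: Z_total = R + L + C = 119 - j6870 Ω = 6871∠-89.0° Ω.
Step 4 — Source phasor: V = 57.5∠127.6° V = -35.08 + j45.56 V.
Step 5 — Ohm's law: I = V / Z_total = (-35.08 + j45.56) / (119 - j6870) = -0.006718 - j0.004991 A.
Step 6 — Convert to polar: |I| = 0.008369 A, ∠I = -143.4°.

I = 0.008369∠-143.4° A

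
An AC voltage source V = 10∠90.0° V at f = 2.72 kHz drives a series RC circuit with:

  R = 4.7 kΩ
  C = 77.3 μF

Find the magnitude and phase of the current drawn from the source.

Step 1 — Angular frequency: ω = 2π·f = 2π·2720 = 1.709e+04 rad/s.
Step 2 — Component impedances:
  R: Z = R = 4700 Ω
  C: Z = 1/(jωC) = -j/(ω·C) = 0 - j0.757 Ω
Step 3 — Series combination: Z_total = R + C = 4700 - j0.757 Ω = 4700∠-0.0° Ω.
Step 4 — Source phasor: V = 10∠90.0° V = 0 + j10 V.
Step 5 — Ohm's law: I = V / Z_total = (0 + j10) / (4700 - j0.757) = -3.427e-07 + j0.002128 A.
Step 6 — Convert to polar: |I| = 0.002128 A, ∠I = 90.0°.

I = 0.002128∠90.0° A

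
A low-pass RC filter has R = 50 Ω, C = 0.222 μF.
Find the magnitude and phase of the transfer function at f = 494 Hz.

Step 1 — Angular frequency: ω = 2π·494 = 3104 rad/s.
Step 2 — Transfer function: H(jω) = 1/(1 + jωRC).
Step 3 — Denominator: 1 + jωRC = 1 + j·3104·50·2.22e-07 = 1 + j0.03445.
Step 4 — H = 0.9988 - j0.03441.
Step 5 — Magnitude: |H| = 0.9994 (-0.0 dB); phase: φ = -2.0°.

|H| = 0.9994 (-0.0 dB), φ = -2.0°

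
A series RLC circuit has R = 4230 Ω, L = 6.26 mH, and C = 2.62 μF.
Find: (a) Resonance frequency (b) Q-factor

Step 1 — Resonance condition Im(Z)=0 gives ω₀ = 1/√(LC).
Step 2 — ω₀ = 1/√(0.00626·2.62e-06) = 7808 rad/s.
Step 3 — f₀ = ω₀/(2π) = 1243 Hz.
Step 4 — Series Q: Q = ω₀L/R = 7808·0.00626/4230 = 0.01156.

(a) f₀ = 1243 Hz  (b) Q = 0.01156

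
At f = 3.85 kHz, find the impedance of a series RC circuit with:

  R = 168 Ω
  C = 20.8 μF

Step 1 — Angular frequency: ω = 2π·f = 2π·3850 = 2.419e+04 rad/s.
Step 2 — Component impedances:
  R: Z = R = 168 Ω
  C: Z = 1/(jωC) = -j/(ω·C) = 0 - j1.987 Ω
Step 3 — Series combination: Z_total = R + C = 168 - j1.987 Ω = 168∠-0.7° Ω.

Z = 168 - j1.987 Ω = 168∠-0.7° Ω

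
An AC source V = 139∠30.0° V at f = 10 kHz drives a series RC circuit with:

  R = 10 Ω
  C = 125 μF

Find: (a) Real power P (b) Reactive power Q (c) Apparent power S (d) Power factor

Step 1 — Angular frequency: ω = 2π·f = 2π·1e+04 = 6.283e+04 rad/s.
Step 2 — Component impedances:
  R: Z = R = 10 Ω
  C: Z = 1/(jωC) = -j/(ω·C) = 0 - j0.1273 Ω
Step 3 — Series combination: Z_total = R + C = 10 - j0.1273 Ω = 10∠-0.7° Ω.
Step 4 — Source phasor: V = 139∠30.0° V = 120.4 + j69.5 V.
Step 5 — Current: I = V / Z = 11.95 + j7.102 A = 13.9∠30.7° A.
Step 6 — Complex power: S = V·I* = 1932 - j24.6 VA.
Step 7 — Real power: P = Re(S) = 1932 W.
Step 8 — Reactive power: Q = Im(S) = -24.6 VAR.
Step 9 — Apparent power: |S| = 1932 VA.
Step 10 — Power factor: PF = P/|S| = 0.9999 (leading).

(a) P = 1932 W  (b) Q = -24.6 VAR  (c) S = 1932 VA  (d) PF = 0.9999 (leading)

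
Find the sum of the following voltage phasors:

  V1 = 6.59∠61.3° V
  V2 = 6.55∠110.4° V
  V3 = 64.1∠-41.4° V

Step 1 — Convert each phasor to rectangular form:
  V1 = 6.59·(cos(61.3°) + j·sin(61.3°)) = 3.165 + j5.78 V
  V2 = 6.55·(cos(110.4°) + j·sin(110.4°)) = -2.283 + j6.139 V
  V3 = 64.1·(cos(-41.4°) + j·sin(-41.4°)) = 48.08 - j42.39 V
Step 2 — Sum components: V_total = 48.96 - j30.47 V.
Step 3 — Convert to polar: |V_total| = 57.67 V, ∠V_total = -31.9°.

V_total = 57.67∠-31.9° V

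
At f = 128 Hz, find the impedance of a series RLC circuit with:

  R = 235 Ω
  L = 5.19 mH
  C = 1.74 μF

Step 1 — Angular frequency: ω = 2π·f = 2π·128 = 804.2 rad/s.
Step 2 — Component impedances:
  R: Z = R = 235 Ω
  L: Z = jωL = j·804.2·0.00519 = 0 + j4.174 Ω
  C: Z = 1/(jωC) = -j/(ω·C) = 0 - j714.6 Ω
Step 3 — Series combination: Z_total = R + L + C = 235 - j710.4 Ω = 748.3∠-71.7° Ω.

Z = 235 - j710.4 Ω = 748.3∠-71.7° Ω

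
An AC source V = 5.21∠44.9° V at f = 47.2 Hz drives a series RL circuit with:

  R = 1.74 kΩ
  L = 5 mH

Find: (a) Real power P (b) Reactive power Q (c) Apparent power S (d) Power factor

Step 1 — Angular frequency: ω = 2π·f = 2π·47.2 = 296.6 rad/s.
Step 2 — Component impedances:
  R: Z = R = 1740 Ω
  L: Z = jωL = j·296.6·0.005 = 0 + j1.483 Ω
Step 3 — Series combination: Z_total = R + L = 1740 + j1.483 Ω = 1740∠0.0° Ω.
Step 4 — Source phasor: V = 5.21∠44.9° V = 3.69 + j3.678 V.
Step 5 — Current: I = V / Z = 0.002123 + j0.002112 A = 0.002994∠44.9° A.
Step 6 — Complex power: S = V·I* = 0.0156 + j1.329e-05 VA.
Step 7 — Real power: P = Re(S) = 0.0156 W.
Step 8 — Reactive power: Q = Im(S) = 1.329e-05 VAR.
Step 9 — Apparent power: |S| = 0.0156 VA.
Step 10 — Power factor: PF = P/|S| = 1 (lagging).

(a) P = 0.0156 W  (b) Q = 1.329e-05 VAR  (c) S = 0.0156 VA  (d) PF = 1 (lagging)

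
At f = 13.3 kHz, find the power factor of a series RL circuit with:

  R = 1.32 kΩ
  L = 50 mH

Step 1 — Angular frequency: ω = 2π·f = 2π·1.33e+04 = 8.357e+04 rad/s.
Step 2 — Component impedances:
  R: Z = R = 1320 Ω
  L: Z = jωL = j·8.357e+04·0.05 = 0 + j4178 Ω
Step 3 — Series combination: Z_total = R + L = 1320 + j4178 Ω = 4382∠72.5° Ω.
Step 4 — Power factor: PF = cos(φ) = Re(Z)/|Z| = 1320/4382 = 0.3012.
Step 5 — Type: Im(Z) = 4178 ⇒ lagging (phase φ = 72.5°).

PF = 0.3012 (lagging, φ = 72.5°)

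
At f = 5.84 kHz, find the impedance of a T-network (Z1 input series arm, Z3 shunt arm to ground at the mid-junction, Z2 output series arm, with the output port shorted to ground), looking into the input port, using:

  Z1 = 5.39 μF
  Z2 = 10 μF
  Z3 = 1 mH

Step 1 — Angular frequency: ω = 2π·f = 2π·5840 = 3.669e+04 rad/s.
Step 2 — Component impedances:
  Z1: Z = 1/(jωC) = -j/(ω·C) = 0 - j5.056 Ω
  Z2: Z = 1/(jωC) = -j/(ω·C) = 0 - j2.725 Ω
  Z3: Z = jωL = j·3.669e+04·0.001 = 0 + j36.69 Ω
Step 3 — With the output port shorted to ground, the output series arm Z2 runs from the junction to ground; the shunt arm Z3 also runs from the junction to ground. They appear in parallel: Z3 || Z2 = 0 - j2.944 Ω.
Step 4 — Series with input arm Z1: Z_in = Z1 + (Z3 || Z2) = 0 - j8 Ω = 8∠-90.0° Ω.

Z = 0 - j8 Ω = 8∠-90.0° Ω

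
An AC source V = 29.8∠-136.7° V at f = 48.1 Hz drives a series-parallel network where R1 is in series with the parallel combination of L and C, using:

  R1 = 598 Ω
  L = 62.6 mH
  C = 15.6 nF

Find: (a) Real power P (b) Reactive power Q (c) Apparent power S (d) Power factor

Step 1 — Angular frequency: ω = 2π·f = 2π·48.1 = 302.2 rad/s.
Step 2 — Component impedances:
  R1: Z = R = 598 Ω
  L: Z = jωL = j·302.2·0.0626 = 0 + j18.92 Ω
  C: Z = 1/(jωC) = -j/(ω·C) = 0 - j2.121e+05 Ω
Step 3 — Parallel branch: L || C = 1/(1/L + 1/C) = 0 + j18.92 Ω.
Step 4 — Series with R1: Z_total = R1 + (L || C) = 598 + j18.92 Ω = 598.3∠1.8° Ω.
Step 5 — Source phasor: V = 29.8∠-136.7° V = -21.69 - j20.44 V.
Step 6 — Current: I = V / Z = -0.03731 - j0.033 A = 0.04981∠-138.5° A.
Step 7 — Complex power: S = V·I* = 1.484 + j0.04694 VA.
Step 8 — Real power: P = Re(S) = 1.484 W.
Step 9 — Reactive power: Q = Im(S) = 0.04694 VAR.
Step 10 — Apparent power: |S| = 1.484 VA.
Step 11 — Power factor: PF = P/|S| = 0.9995 (lagging).

(a) P = 1.484 W  (b) Q = 0.04694 VAR  (c) S = 1.484 VA  (d) PF = 0.9995 (lagging)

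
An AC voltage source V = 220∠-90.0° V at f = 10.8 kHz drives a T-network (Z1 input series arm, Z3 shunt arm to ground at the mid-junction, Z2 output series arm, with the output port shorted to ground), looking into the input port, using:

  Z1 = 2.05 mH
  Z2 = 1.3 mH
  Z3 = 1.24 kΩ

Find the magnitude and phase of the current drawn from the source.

Step 1 — Angular frequency: ω = 2π·f = 2π·1.08e+04 = 6.786e+04 rad/s.
Step 2 — Component impedances:
  Z1: Z = jωL = j·6.786e+04·0.00205 = 0 + j139.1 Ω
  Z2: Z = jωL = j·6.786e+04·0.0013 = 0 + j88.22 Ω
  Z3: Z = R = 1240 Ω
Step 3 — With the output port shorted to ground, the output series arm Z2 runs from the junction to ground; the shunt arm Z3 also runs from the junction to ground. They appear in parallel: Z3 || Z2 = 6.244 + j87.77 Ω.
Step 4 — Series with input arm Z1: Z_in = Z1 + (Z3 || Z2) = 6.244 + j226.9 Ω = 227∠88.4° Ω.
Step 5 — Source phasor: V = 220∠-90.0° V = 0 - j220 V.
Step 6 — Ohm's law: I = V / Z_total = (0 - j220) / (6.244 + j226.9) = -0.9689 - j0.02667 A.
Step 7 — Convert to polar: |I| = 0.9693 A, ∠I = -178.4°.

I = 0.9693∠-178.4° A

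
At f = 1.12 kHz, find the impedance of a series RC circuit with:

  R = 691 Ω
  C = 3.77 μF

Step 1 — Angular frequency: ω = 2π·f = 2π·1120 = 7037 rad/s.
Step 2 — Component impedances:
  R: Z = R = 691 Ω
  C: Z = 1/(jωC) = -j/(ω·C) = 0 - j37.69 Ω
Step 3 — Series combination: Z_total = R + C = 691 - j37.69 Ω = 692∠-3.1° Ω.

Z = 691 - j37.69 Ω = 692∠-3.1° Ω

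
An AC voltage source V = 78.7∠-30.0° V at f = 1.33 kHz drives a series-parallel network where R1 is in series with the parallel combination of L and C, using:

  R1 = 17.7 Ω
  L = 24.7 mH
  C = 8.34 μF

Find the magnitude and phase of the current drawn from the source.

Step 1 — Angular frequency: ω = 2π·f = 2π·1330 = 8357 rad/s.
Step 2 — Component impedances:
  R1: Z = R = 17.7 Ω
  L: Z = jωL = j·8357·0.0247 = 0 + j206.4 Ω
  C: Z = 1/(jωC) = -j/(ω·C) = 0 - j14.35 Ω
Step 3 — Parallel branch: L || C = 1/(1/L + 1/C) = 0 - j15.42 Ω.
Step 4 — Series with R1: Z_total = R1 + (L || C) = 17.7 - j15.42 Ω = 23.47∠-41.1° Ω.
Step 5 — Source phasor: V = 78.7∠-30.0° V = 68.16 - j39.35 V.
Step 6 — Ohm's law: I = V / Z_total = (68.16 - j39.35) / (17.7 - j15.42) = 3.29 + j0.6433 A.
Step 7 — Convert to polar: |I| = 3.353 A, ∠I = 11.1°.

I = 3.353∠11.1° A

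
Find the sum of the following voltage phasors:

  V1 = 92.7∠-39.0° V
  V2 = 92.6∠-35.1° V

Step 1 — Convert each phasor to rectangular form:
  V1 = 92.7·(cos(-39.0°) + j·sin(-39.0°)) = 72.04 - j58.34 V
  V2 = 92.6·(cos(-35.1°) + j·sin(-35.1°)) = 75.76 - j53.25 V
Step 2 — Sum components: V_total = 147.8 - j111.6 V.
Step 3 — Convert to polar: |V_total| = 185.2 V, ∠V_total = -37.1°.

V_total = 185.2∠-37.1° V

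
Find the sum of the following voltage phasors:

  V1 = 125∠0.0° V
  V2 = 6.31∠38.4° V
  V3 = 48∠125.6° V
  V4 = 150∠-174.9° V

Step 1 — Convert each phasor to rectangular form:
  V1 = 125·(cos(0.0°) + j·sin(0.0°)) = 125 V
  V2 = 6.31·(cos(38.4°) + j·sin(38.4°)) = 4.945 + j3.919 V
  V3 = 48·(cos(125.6°) + j·sin(125.6°)) = -27.94 + j39.03 V
  V4 = 150·(cos(-174.9°) + j·sin(-174.9°)) = -149.4 - j13.33 V
Step 2 — Sum components: V_total = -47.4 + j29.61 V.
Step 3 — Convert to polar: |V_total| = 55.89 V, ∠V_total = 148.0°.

V_total = 55.89∠148.0° V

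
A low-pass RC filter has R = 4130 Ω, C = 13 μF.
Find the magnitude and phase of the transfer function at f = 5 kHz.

Step 1 — Angular frequency: ω = 2π·5000 = 3.142e+04 rad/s.
Step 2 — Transfer function: H(jω) = 1/(1 + jωRC).
Step 3 — Denominator: 1 + jωRC = 1 + j·3.142e+04·4130·1.3e-05 = 1 + j1687.
Step 4 — H = 3.515e-07 - j0.0005929.
Step 5 — Magnitude: |H| = 0.0005929 (-64.5 dB); phase: φ = -90.0°.

|H| = 0.0005929 (-64.5 dB), φ = -90.0°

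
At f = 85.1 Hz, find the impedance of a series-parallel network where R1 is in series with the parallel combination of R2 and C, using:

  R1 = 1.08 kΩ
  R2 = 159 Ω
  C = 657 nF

Step 1 — Angular frequency: ω = 2π·f = 2π·85.1 = 534.7 rad/s.
Step 2 — Component impedances:
  R1: Z = R = 1080 Ω
  R2: Z = R = 159 Ω
  C: Z = 1/(jωC) = -j/(ω·C) = 0 - j2847 Ω
Step 3 — Parallel branch: R2 || C = 1/(1/R2 + 1/C) = 158.5 - j8.854 Ω.
Step 4 — Series with R1: Z_total = R1 + (R2 || C) = 1239 - j8.854 Ω = 1239∠-0.4° Ω.

Z = 1239 - j8.854 Ω = 1239∠-0.4° Ω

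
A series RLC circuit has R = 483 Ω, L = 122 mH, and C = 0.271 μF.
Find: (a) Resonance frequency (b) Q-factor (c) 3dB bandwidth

Step 1 — Resonance condition Im(Z)=0 gives ω₀ = 1/√(LC).
Step 2 — ω₀ = 1/√(0.122·2.71e-07) = 5500 rad/s.
Step 3 — f₀ = ω₀/(2π) = 875.3 Hz.
Step 4 — Series Q: Q = ω₀L/R = 5500·0.122/483 = 1.389.
Step 5 — 3dB bandwidth: Δω = ω₀/Q = 3959 rad/s; BW = Δω/(2π) = 630.1 Hz.

(a) f₀ = 875.3 Hz  (b) Q = 1.389  (c) BW = 630.1 Hz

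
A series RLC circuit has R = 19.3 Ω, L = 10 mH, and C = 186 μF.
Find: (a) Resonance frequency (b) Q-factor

Step 1 — Resonance condition Im(Z)=0 gives ω₀ = 1/√(LC).
Step 2 — ω₀ = 1/√(0.01·0.000186) = 733.2 rad/s.
Step 3 — f₀ = ω₀/(2π) = 116.7 Hz.
Step 4 — Series Q: Q = ω₀L/R = 733.2·0.01/19.3 = 0.3799.

(a) f₀ = 116.7 Hz  (b) Q = 0.3799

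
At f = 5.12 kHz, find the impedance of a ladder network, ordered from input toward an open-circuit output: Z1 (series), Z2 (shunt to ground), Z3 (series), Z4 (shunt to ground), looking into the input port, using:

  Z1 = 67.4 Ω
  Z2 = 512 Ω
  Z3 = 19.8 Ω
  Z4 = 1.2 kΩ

Step 1 — Angular frequency: ω = 2π·f = 2π·5120 = 3.217e+04 rad/s.
Step 2 — Component impedances:
  Z1: Z = R = 67.4 Ω
  Z2: Z = R = 512 Ω
  Z3: Z = R = 19.8 Ω
  Z4: Z = R = 1200 Ω
Step 3 — Ladder network (open output): work backward from the far end, alternating series and parallel combinations. Z_in = 428 Ω = 428∠0.0° Ω.

Z = 428 Ω = 428∠0.0° Ω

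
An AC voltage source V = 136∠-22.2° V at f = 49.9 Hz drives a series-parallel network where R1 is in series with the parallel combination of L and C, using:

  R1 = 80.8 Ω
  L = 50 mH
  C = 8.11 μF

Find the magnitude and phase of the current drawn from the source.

Step 1 — Angular frequency: ω = 2π·f = 2π·49.9 = 313.5 rad/s.
Step 2 — Component impedances:
  R1: Z = R = 80.8 Ω
  L: Z = jωL = j·313.5·0.05 = 0 + j15.68 Ω
  C: Z = 1/(jωC) = -j/(ω·C) = 0 - j393.3 Ω
Step 3 — Parallel branch: L || C = 1/(1/L + 1/C) = 0 + j16.33 Ω.
Step 4 — Series with R1: Z_total = R1 + (L || C) = 80.8 + j16.33 Ω = 82.43∠11.4° Ω.
Step 5 — Source phasor: V = 136∠-22.2° V = 125.9 - j51.39 V.
Step 6 — Ohm's law: I = V / Z_total = (125.9 - j51.39) / (80.8 + j16.33) = 1.374 - j0.9136 A.
Step 7 — Convert to polar: |I| = 1.65 A, ∠I = -33.6°.

I = 1.65∠-33.6° A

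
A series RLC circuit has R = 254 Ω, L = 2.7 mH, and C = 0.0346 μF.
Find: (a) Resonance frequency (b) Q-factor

Step 1 — Resonance condition Im(Z)=0 gives ω₀ = 1/√(LC).
Step 2 — ω₀ = 1/√(0.0027·3.46e-08) = 1.035e+05 rad/s.
Step 3 — f₀ = ω₀/(2π) = 1.647e+04 Hz.
Step 4 — Series Q: Q = ω₀L/R = 1.035e+05·0.0027/254 = 1.1.

(a) f₀ = 1.647e+04 Hz  (b) Q = 1.1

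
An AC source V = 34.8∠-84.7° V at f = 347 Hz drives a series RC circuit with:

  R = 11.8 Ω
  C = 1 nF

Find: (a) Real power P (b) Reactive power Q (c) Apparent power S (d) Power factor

Step 1 — Angular frequency: ω = 2π·f = 2π·347 = 2180 rad/s.
Step 2 — Component impedances:
  R: Z = R = 11.8 Ω
  C: Z = 1/(jωC) = -j/(ω·C) = 0 - j4.587e+05 Ω
Step 3 — Series combination: Z_total = R + C = 11.8 - j4.587e+05 Ω = 4.587e+05∠-90.0° Ω.
Step 4 — Source phasor: V = 34.8∠-84.7° V = 3.214 - j34.65 V.
Step 5 — Current: I = V / Z = 7.555e-05 + j7.007e-06 A = 7.587e-05∠5.3° A.
Step 6 — Complex power: S = V·I* = 6.793e-08 - j0.00264 VA.
Step 7 — Real power: P = Re(S) = 6.793e-08 W.
Step 8 — Reactive power: Q = Im(S) = -0.00264 VAR.
Step 9 — Apparent power: |S| = 0.00264 VA.
Step 10 — Power factor: PF = P/|S| = 2.573e-05 (leading).

(a) P = 6.793e-08 W  (b) Q = -0.00264 VAR  (c) S = 0.00264 VA  (d) PF = 2.573e-05 (leading)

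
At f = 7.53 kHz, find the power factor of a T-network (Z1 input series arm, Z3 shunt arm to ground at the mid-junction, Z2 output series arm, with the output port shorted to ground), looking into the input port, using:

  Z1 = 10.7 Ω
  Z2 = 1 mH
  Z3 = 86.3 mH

Step 1 — Angular frequency: ω = 2π·f = 2π·7530 = 4.731e+04 rad/s.
Step 2 — Component impedances:
  Z1: Z = R = 10.7 Ω
  Z2: Z = jωL = j·4.731e+04·0.001 = 0 + j47.31 Ω
  Z3: Z = jωL = j·4.731e+04·0.0863 = 0 + j4083 Ω
Step 3 — With the output port shorted to ground, the output series arm Z2 runs from the junction to ground; the shunt arm Z3 also runs from the junction to ground. They appear in parallel: Z3 || Z2 = 0 + j46.77 Ω.
Step 4 — Series with input arm Z1: Z_in = Z1 + (Z3 || Z2) = 10.7 + j46.77 Ω = 47.98∠77.1° Ω.
Step 5 — Power factor: PF = cos(φ) = Re(Z)/|Z| = 10.7/47.98 = 0.223.
Step 6 — Type: Im(Z) = 46.77 ⇒ lagging (phase φ = 77.1°).

PF = 0.223 (lagging, φ = 77.1°)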